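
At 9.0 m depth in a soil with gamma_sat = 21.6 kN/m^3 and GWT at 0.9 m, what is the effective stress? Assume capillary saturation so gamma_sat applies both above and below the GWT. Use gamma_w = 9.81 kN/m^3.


Result: 114.94 kPa

Derivation:
Total stress = gamma_sat * depth
sigma = 21.6 * 9.0 = 194.4 kPa
Pore water pressure u = gamma_w * (depth - d_wt)
u = 9.81 * (9.0 - 0.9) = 79.461 kPa
Effective stress = sigma - u
sigma' = 194.4 - 79.461 = 114.94 kPa


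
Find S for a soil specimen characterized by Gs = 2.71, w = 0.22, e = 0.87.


Result: 0.6853

Derivation:
Using S = Gs * w / e
S = 2.71 * 0.22 / 0.87
S = 0.6853


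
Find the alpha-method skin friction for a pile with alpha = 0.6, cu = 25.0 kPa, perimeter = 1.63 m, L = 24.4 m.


Result: 596.58 kN

Derivation:
Using Qs = alpha * cu * perimeter * L
Qs = 0.6 * 25.0 * 1.63 * 24.4
Qs = 596.58 kN


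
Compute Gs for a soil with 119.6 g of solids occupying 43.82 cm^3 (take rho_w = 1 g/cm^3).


Result: 2.729

Derivation:
Using Gs = m_s / (V_s * rho_w)
Since rho_w = 1 g/cm^3:
Gs = 119.6 / 43.82
Gs = 2.729


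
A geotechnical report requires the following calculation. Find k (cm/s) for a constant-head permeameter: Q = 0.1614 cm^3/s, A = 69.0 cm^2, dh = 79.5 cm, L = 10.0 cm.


Result: 0.000294 cm/s

Derivation:
Compute hydraulic gradient:
i = dh / L = 79.5 / 10.0 = 7.95
Then apply Darcy's law:
k = Q / (A * i)
k = 0.1614 / (69.0 * 7.95)
k = 0.1614 / 548.55
k = 0.000294 cm/s


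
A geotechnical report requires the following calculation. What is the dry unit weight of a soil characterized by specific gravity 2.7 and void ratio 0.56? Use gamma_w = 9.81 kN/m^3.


Result: 16.979 kN/m^3

Derivation:
Using gamma_d = Gs * gamma_w / (1 + e)
gamma_d = 2.7 * 9.81 / (1 + 0.56)
gamma_d = 2.7 * 9.81 / 1.56
gamma_d = 16.979 kN/m^3


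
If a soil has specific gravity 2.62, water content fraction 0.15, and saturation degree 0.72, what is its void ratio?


Using the relation e = Gs * w / S
e = 2.62 * 0.15 / 0.72
e = 0.5458


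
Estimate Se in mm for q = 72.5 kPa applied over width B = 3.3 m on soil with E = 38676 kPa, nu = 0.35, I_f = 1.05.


Using Se = q * B * (1 - nu^2) * I_f / E
1 - nu^2 = 1 - 0.35^2 = 0.8775
Se = 72.5 * 3.3 * 0.8775 * 1.05 / 38676
Se = 0.005700 m
Convert to mm: Se = 0.005700 * 1000 = 5.7 mm


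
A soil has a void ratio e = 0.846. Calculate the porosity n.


Result: 0.4583

Derivation:
Using the relation n = e / (1 + e)
n = 0.846 / (1 + 0.846)
n = 0.846 / 1.846
n = 0.4583


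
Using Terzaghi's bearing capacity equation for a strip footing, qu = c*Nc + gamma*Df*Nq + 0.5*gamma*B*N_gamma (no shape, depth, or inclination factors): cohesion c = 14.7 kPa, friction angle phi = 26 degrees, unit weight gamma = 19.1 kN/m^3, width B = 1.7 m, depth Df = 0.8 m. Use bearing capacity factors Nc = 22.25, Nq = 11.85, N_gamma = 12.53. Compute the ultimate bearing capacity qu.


Result: 711.57 kPa

Derivation:
Compute qu = c*Nc + gamma*Df*Nq + 0.5*gamma*B*N_gamma
Term 1: 14.7 * 22.25 = 327.075
Term 2: 19.1 * 0.8 * 11.85 = 181.068
Term 3: 0.5 * 19.1 * 1.7 * 12.53 = 203.42455
qu = 327.075 + 181.068 + 203.42455
qu = 711.57 kPa


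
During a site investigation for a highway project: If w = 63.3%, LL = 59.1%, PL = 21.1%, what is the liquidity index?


Result: 1.111

Derivation:
First compute the plasticity index:
PI = LL - PL = 59.1 - 21.1 = 38.0
Then compute the liquidity index:
LI = (w - PL) / PI
LI = (63.3 - 21.1) / 38.0
LI = 1.111


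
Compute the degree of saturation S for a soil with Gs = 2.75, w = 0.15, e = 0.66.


Using S = Gs * w / e
S = 2.75 * 0.15 / 0.66
S = 0.625


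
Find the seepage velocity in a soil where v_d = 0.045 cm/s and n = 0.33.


Using v_s = v_d / n
v_s = 0.045 / 0.33
v_s = 0.13636 cm/s


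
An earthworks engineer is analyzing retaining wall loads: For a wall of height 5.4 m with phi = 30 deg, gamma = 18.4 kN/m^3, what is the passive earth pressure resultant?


Compute passive earth pressure coefficient:
Kp = tan^2(45 + phi/2) = tan^2(60.0) = 3
Compute passive force:
Pp = 0.5 * Kp * gamma * H^2
Pp = 0.5 * 3 * 18.4 * 5.4^2
Pp = 804.82 kN/m


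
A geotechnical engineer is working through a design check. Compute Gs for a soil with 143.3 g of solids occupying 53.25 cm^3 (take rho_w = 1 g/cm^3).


Using Gs = m_s / (V_s * rho_w)
Since rho_w = 1 g/cm^3:
Gs = 143.3 / 53.25
Gs = 2.691


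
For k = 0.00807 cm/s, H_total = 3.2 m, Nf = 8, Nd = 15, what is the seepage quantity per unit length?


Convert k to m/s for unit consistency with H:
k = 0.00807 cm/s = 0.00807 / 100 m/s = 8.07e-05 m/s
Using q = k * H * Nf / Nd
Nf / Nd = 8 / 15 = 0.5333
q = 8.07e-05 * 3.2 * 0.5333
q = 0.0001377 m^3/s per m


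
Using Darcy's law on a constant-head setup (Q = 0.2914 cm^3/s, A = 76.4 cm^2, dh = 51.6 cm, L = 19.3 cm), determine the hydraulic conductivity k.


Compute hydraulic gradient:
i = dh / L = 51.6 / 19.3 = 2.67358
Then apply Darcy's law:
k = Q / (A * i)
k = 0.2914 / (76.4 * 2.67358)
k = 0.2914 / 204.261
k = 0.001427 cm/s


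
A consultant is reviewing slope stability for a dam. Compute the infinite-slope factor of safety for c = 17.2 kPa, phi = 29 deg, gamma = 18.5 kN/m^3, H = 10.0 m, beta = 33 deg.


Using Fs = c / (gamma*H*sin(beta)*cos(beta)) + tan(phi)/tan(beta)
Cohesion contribution = 17.2 / (18.5*10.0*sin(33)*cos(33))
Cohesion contribution = 0.203543
Friction contribution = tan(29)/tan(33) = 0.853561
Fs = 0.203543 + 0.853561
Fs = 1.057


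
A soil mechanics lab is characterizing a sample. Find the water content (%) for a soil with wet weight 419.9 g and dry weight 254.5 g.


Using w = (m_wet - m_dry) / m_dry * 100
m_wet - m_dry = 419.9 - 254.5 = 165.4 g
w = 165.4 / 254.5 * 100
w = 64.99 %


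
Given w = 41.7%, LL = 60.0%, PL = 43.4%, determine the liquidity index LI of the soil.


First compute the plasticity index:
PI = LL - PL = 60.0 - 43.4 = 16.6
Then compute the liquidity index:
LI = (w - PL) / PI
LI = (41.7 - 43.4) / 16.6
LI = -0.102


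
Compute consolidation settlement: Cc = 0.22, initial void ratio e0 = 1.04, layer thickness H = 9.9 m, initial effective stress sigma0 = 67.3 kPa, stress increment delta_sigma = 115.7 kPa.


Using Sc = Cc * H / (1 + e0) * log10((sigma0 + delta_sigma) / sigma0)
Stress ratio = (67.3 + 115.7) / 67.3 = 2.71917
log10(2.71917) = 0.434436
Cc * H / (1 + e0) = 0.22 * 9.9 / (1 + 1.04) = 1.06765
Sc = 1.06765 * 0.434436
Sc = 0.4638 m


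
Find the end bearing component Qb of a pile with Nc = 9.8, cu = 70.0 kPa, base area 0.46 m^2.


Using Qb = Nc * cu * Ab
Qb = 9.8 * 70.0 * 0.46
Qb = 315.56 kN


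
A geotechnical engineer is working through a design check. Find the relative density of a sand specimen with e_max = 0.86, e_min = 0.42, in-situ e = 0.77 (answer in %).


Result: 20.45 %

Derivation:
Using Dr = (e_max - e) / (e_max - e_min) * 100
e_max - e = 0.86 - 0.77 = 0.09
e_max - e_min = 0.86 - 0.42 = 0.44
Dr = 0.09 / 0.44 * 100
Dr = 20.45 %


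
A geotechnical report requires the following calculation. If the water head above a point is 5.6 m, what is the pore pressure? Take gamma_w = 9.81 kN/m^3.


Using u = gamma_w * h_w
u = 9.81 * 5.6
u = 54.94 kPa


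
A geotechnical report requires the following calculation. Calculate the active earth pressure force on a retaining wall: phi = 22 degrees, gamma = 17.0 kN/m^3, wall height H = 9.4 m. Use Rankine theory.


Compute active earth pressure coefficient:
Ka = tan^2(45 - phi/2) = tan^2(34.0) = 0.454962
Compute active force:
Pa = 0.5 * Ka * gamma * H^2
Pa = 0.5 * 0.454962 * 17.0 * 9.4^2
Pa = 341.7 kN/m


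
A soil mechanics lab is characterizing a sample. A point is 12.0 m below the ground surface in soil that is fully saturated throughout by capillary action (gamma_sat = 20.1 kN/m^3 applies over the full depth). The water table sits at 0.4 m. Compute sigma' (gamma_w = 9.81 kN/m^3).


Result: 127.4 kPa

Derivation:
Total stress = gamma_sat * depth
sigma = 20.1 * 12.0 = 241.2 kPa
Pore water pressure u = gamma_w * (depth - d_wt)
u = 9.81 * (12.0 - 0.4) = 113.796 kPa
Effective stress = sigma - u
sigma' = 241.2 - 113.796 = 127.4 kPa


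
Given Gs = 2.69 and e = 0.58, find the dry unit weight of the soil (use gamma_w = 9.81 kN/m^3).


Using gamma_d = Gs * gamma_w / (1 + e)
gamma_d = 2.69 * 9.81 / (1 + 0.58)
gamma_d = 2.69 * 9.81 / 1.58
gamma_d = 16.702 kN/m^3


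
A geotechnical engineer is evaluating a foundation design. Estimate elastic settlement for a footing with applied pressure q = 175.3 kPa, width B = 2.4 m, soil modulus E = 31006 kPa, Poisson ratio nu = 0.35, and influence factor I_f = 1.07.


Using Se = q * B * (1 - nu^2) * I_f / E
1 - nu^2 = 1 - 0.35^2 = 0.8775
Se = 175.3 * 2.4 * 0.8775 * 1.07 / 31006
Se = 0.012740 m
Convert to mm: Se = 0.012740 * 1000 = 12.74 mm


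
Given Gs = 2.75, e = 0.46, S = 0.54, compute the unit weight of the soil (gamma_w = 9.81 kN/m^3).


Using gamma = gamma_w * (Gs + S*e) / (1 + e)
Numerator: Gs + S*e = 2.75 + 0.54*0.46 = 2.9984
Denominator: 1 + e = 1 + 0.46 = 1.46
gamma = 9.81 * 2.9984 / 1.46
gamma = 20.147 kN/m^3


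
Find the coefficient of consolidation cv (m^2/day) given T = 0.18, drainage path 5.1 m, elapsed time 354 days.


Using cv = T * H_dr^2 / t
H_dr^2 = 5.1^2 = 26.01
cv = 0.18 * 26.01 / 354
cv = 0.01323 m^2/day


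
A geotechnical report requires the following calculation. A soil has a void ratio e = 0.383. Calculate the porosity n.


Using the relation n = e / (1 + e)
n = 0.383 / (1 + 0.383)
n = 0.383 / 1.383
n = 0.2769


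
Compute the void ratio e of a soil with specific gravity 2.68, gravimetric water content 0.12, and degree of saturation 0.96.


Result: 0.335

Derivation:
Using the relation e = Gs * w / S
e = 2.68 * 0.12 / 0.96
e = 0.335


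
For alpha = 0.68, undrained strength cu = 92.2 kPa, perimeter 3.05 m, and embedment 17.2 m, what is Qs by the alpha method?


Using Qs = alpha * cu * perimeter * L
Qs = 0.68 * 92.2 * 3.05 * 17.2
Qs = 3289.03 kN


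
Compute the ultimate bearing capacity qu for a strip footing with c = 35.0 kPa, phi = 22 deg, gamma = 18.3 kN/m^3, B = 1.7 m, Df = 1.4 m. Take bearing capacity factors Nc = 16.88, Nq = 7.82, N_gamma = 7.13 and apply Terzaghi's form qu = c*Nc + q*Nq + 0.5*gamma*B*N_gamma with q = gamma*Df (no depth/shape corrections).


Result: 902.06 kPa

Derivation:
Compute qu = c*Nc + gamma*Df*Nq + 0.5*gamma*B*N_gamma
Term 1: 35.0 * 16.88 = 590.8
Term 2: 18.3 * 1.4 * 7.82 = 200.3484
Term 3: 0.5 * 18.3 * 1.7 * 7.13 = 110.90715
qu = 590.8 + 200.3484 + 110.90715
qu = 902.06 kPa


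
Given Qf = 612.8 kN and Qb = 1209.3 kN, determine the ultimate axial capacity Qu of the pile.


Result: 1822.1 kN

Derivation:
Using Qu = Qf + Qb
Qu = 612.8 + 1209.3
Qu = 1822.1 kN


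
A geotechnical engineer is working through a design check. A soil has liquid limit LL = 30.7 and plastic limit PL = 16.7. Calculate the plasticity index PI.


Result: 14.0

Derivation:
Using PI = LL - PL
PI = 30.7 - 16.7
PI = 14.0


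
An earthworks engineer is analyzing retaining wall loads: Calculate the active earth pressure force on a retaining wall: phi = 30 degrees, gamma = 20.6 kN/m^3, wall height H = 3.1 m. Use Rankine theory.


Compute active earth pressure coefficient:
Ka = tan^2(45 - phi/2) = tan^2(30.0) = 0.333333
Compute active force:
Pa = 0.5 * Ka * gamma * H^2
Pa = 0.5 * 0.333333 * 20.6 * 3.1^2
Pa = 32.99 kN/m


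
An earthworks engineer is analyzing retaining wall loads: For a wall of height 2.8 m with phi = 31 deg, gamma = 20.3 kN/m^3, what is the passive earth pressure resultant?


Compute passive earth pressure coefficient:
Kp = tan^2(45 + phi/2) = tan^2(60.5) = 3.124035
Compute passive force:
Pp = 0.5 * Kp * gamma * H^2
Pp = 0.5 * 3.124035 * 20.3 * 2.8^2
Pp = 248.6 kN/m


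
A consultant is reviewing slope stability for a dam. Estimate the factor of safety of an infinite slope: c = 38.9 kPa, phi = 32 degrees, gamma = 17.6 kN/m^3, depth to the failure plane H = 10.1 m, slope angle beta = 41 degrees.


Result: 1.161

Derivation:
Using Fs = c / (gamma*H*sin(beta)*cos(beta)) + tan(phi)/tan(beta)
Cohesion contribution = 38.9 / (17.6*10.1*sin(41)*cos(41))
Cohesion contribution = 0.44197
Friction contribution = tan(32)/tan(41) = 0.71883
Fs = 0.44197 + 0.71883
Fs = 1.161


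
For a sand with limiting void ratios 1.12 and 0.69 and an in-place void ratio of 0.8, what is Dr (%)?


Using Dr = (e_max - e) / (e_max - e_min) * 100
e_max - e = 1.12 - 0.8 = 0.32
e_max - e_min = 1.12 - 0.69 = 0.43
Dr = 0.32 / 0.43 * 100
Dr = 74.42 %


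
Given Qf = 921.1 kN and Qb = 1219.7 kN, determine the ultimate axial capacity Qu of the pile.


Result: 2140.8 kN

Derivation:
Using Qu = Qf + Qb
Qu = 921.1 + 1219.7
Qu = 2140.8 kN


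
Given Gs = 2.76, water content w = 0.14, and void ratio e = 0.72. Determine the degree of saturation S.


Using S = Gs * w / e
S = 2.76 * 0.14 / 0.72
S = 0.5367


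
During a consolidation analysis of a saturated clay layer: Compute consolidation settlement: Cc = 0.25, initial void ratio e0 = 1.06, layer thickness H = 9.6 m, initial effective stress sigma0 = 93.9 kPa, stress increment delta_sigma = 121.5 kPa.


Using Sc = Cc * H / (1 + e0) * log10((sigma0 + delta_sigma) / sigma0)
Stress ratio = (93.9 + 121.5) / 93.9 = 2.29393
log10(2.29393) = 0.36058
Cc * H / (1 + e0) = 0.25 * 9.6 / (1 + 1.06) = 1.16505
Sc = 1.16505 * 0.36058
Sc = 0.4201 m


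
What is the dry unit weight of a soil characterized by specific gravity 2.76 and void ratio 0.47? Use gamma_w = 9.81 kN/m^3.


Result: 18.419 kN/m^3

Derivation:
Using gamma_d = Gs * gamma_w / (1 + e)
gamma_d = 2.76 * 9.81 / (1 + 0.47)
gamma_d = 2.76 * 9.81 / 1.47
gamma_d = 18.419 kN/m^3


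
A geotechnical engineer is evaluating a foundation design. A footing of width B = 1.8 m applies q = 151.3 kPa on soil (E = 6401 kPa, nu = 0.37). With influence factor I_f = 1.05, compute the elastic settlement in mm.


Result: 38.558 mm

Derivation:
Using Se = q * B * (1 - nu^2) * I_f / E
1 - nu^2 = 1 - 0.37^2 = 0.8631
Se = 151.3 * 1.8 * 0.8631 * 1.05 / 6401
Se = 0.038558 m
Convert to mm: Se = 0.038558 * 1000 = 38.558 mm


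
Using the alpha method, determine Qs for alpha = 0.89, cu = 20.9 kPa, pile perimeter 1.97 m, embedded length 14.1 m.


Using Qs = alpha * cu * perimeter * L
Qs = 0.89 * 20.9 * 1.97 * 14.1
Qs = 516.68 kN


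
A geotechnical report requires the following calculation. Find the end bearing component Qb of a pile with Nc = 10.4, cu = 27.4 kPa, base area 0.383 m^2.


Using Qb = Nc * cu * Ab
Qb = 10.4 * 27.4 * 0.383
Qb = 109.14 kN


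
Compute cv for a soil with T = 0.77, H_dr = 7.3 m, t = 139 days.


Using cv = T * H_dr^2 / t
H_dr^2 = 7.3^2 = 53.29
cv = 0.77 * 53.29 / 139
cv = 0.2952 m^2/day


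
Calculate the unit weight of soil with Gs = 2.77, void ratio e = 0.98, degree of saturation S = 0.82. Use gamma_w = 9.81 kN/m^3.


Using gamma = gamma_w * (Gs + S*e) / (1 + e)
Numerator: Gs + S*e = 2.77 + 0.82*0.98 = 3.5736
Denominator: 1 + e = 1 + 0.98 = 1.98
gamma = 9.81 * 3.5736 / 1.98
gamma = 17.706 kN/m^3


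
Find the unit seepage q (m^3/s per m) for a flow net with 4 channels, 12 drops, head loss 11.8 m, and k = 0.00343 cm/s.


Convert k to m/s for unit consistency with H:
k = 0.00343 cm/s = 0.00343 / 100 m/s = 3.43e-05 m/s
Using q = k * H * Nf / Nd
Nf / Nd = 4 / 12 = 0.3333
q = 3.43e-05 * 11.8 * 0.3333
q = 0.0001349 m^3/s per m


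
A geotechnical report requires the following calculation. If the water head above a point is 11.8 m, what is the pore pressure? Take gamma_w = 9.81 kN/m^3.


Using u = gamma_w * h_w
u = 9.81 * 11.8
u = 115.76 kPa


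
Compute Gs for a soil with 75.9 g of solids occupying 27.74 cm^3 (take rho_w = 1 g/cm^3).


Result: 2.736

Derivation:
Using Gs = m_s / (V_s * rho_w)
Since rho_w = 1 g/cm^3:
Gs = 75.9 / 27.74
Gs = 2.736


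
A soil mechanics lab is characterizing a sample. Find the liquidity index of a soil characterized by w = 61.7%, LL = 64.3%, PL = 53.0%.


Result: 0.77

Derivation:
First compute the plasticity index:
PI = LL - PL = 64.3 - 53.0 = 11.3
Then compute the liquidity index:
LI = (w - PL) / PI
LI = (61.7 - 53.0) / 11.3
LI = 0.77


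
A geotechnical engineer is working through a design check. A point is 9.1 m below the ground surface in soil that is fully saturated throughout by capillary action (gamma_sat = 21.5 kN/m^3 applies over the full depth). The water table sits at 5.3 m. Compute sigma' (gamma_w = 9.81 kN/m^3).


Total stress = gamma_sat * depth
sigma = 21.5 * 9.1 = 195.65 kPa
Pore water pressure u = gamma_w * (depth - d_wt)
u = 9.81 * (9.1 - 5.3) = 37.278 kPa
Effective stress = sigma - u
sigma' = 195.65 - 37.278 = 158.37 kPa


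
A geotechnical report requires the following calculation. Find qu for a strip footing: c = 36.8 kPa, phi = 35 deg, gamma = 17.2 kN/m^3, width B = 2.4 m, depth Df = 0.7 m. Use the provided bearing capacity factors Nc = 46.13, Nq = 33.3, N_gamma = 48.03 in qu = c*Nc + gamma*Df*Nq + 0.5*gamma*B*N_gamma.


Compute qu = c*Nc + gamma*Df*Nq + 0.5*gamma*B*N_gamma
Term 1: 36.8 * 46.13 = 1697.584
Term 2: 17.2 * 0.7 * 33.3 = 400.932
Term 3: 0.5 * 17.2 * 2.4 * 48.03 = 991.3392
qu = 1697.584 + 400.932 + 991.3392
qu = 3089.86 kPa


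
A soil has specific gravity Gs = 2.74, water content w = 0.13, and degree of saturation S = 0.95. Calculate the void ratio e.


Using the relation e = Gs * w / S
e = 2.74 * 0.13 / 0.95
e = 0.3749


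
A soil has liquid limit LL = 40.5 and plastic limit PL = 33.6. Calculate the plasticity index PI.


Using PI = LL - PL
PI = 40.5 - 33.6
PI = 6.9


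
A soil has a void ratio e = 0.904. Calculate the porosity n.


Result: 0.4748

Derivation:
Using the relation n = e / (1 + e)
n = 0.904 / (1 + 0.904)
n = 0.904 / 1.904
n = 0.4748


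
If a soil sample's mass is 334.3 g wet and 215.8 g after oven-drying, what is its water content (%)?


Using w = (m_wet - m_dry) / m_dry * 100
m_wet - m_dry = 334.3 - 215.8 = 118.5 g
w = 118.5 / 215.8 * 100
w = 54.91 %


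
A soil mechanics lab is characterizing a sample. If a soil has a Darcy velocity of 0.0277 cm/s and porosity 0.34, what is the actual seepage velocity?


Using v_s = v_d / n
v_s = 0.0277 / 0.34
v_s = 0.08147 cm/s


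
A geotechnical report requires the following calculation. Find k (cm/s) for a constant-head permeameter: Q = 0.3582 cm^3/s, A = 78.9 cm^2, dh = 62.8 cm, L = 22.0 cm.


Compute hydraulic gradient:
i = dh / L = 62.8 / 22.0 = 2.85455
Then apply Darcy's law:
k = Q / (A * i)
k = 0.3582 / (78.9 * 2.85455)
k = 0.3582 / 225.224
k = 0.00159 cm/s


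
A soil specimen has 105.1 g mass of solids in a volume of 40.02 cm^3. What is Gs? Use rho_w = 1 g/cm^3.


Using Gs = m_s / (V_s * rho_w)
Since rho_w = 1 g/cm^3:
Gs = 105.1 / 40.02
Gs = 2.626


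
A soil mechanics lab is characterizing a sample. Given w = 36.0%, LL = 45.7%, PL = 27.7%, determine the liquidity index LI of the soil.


First compute the plasticity index:
PI = LL - PL = 45.7 - 27.7 = 18.0
Then compute the liquidity index:
LI = (w - PL) / PI
LI = (36.0 - 27.7) / 18.0
LI = 0.461


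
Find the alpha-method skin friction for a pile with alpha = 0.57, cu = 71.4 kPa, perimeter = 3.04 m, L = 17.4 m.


Result: 2152.76 kN

Derivation:
Using Qs = alpha * cu * perimeter * L
Qs = 0.57 * 71.4 * 3.04 * 17.4
Qs = 2152.76 kN


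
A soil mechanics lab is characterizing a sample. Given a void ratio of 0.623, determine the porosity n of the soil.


Using the relation n = e / (1 + e)
n = 0.623 / (1 + 0.623)
n = 0.623 / 1.623
n = 0.3839


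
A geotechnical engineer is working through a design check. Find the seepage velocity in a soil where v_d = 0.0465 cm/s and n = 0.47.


Result: 0.09894 cm/s

Derivation:
Using v_s = v_d / n
v_s = 0.0465 / 0.47
v_s = 0.09894 cm/s


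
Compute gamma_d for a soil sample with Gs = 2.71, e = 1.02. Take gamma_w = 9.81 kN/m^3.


Using gamma_d = Gs * gamma_w / (1 + e)
gamma_d = 2.71 * 9.81 / (1 + 1.02)
gamma_d = 2.71 * 9.81 / 2.02
gamma_d = 13.161 kN/m^3


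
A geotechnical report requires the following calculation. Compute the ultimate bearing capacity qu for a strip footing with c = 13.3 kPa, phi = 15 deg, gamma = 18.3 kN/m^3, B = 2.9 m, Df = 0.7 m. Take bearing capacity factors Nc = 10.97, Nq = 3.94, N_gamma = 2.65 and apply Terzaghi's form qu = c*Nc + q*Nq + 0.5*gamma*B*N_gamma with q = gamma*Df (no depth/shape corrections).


Compute qu = c*Nc + gamma*Df*Nq + 0.5*gamma*B*N_gamma
Term 1: 13.3 * 10.97 = 145.901
Term 2: 18.3 * 0.7 * 3.94 = 50.4714
Term 3: 0.5 * 18.3 * 2.9 * 2.65 = 70.31775
qu = 145.901 + 50.4714 + 70.31775
qu = 266.69 kPa


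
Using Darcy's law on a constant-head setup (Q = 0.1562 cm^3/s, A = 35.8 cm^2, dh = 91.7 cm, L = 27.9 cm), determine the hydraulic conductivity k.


Compute hydraulic gradient:
i = dh / L = 91.7 / 27.9 = 3.28674
Then apply Darcy's law:
k = Q / (A * i)
k = 0.1562 / (35.8 * 3.28674)
k = 0.1562 / 117.665
k = 0.001327 cm/s


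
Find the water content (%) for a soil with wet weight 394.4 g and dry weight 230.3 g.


Result: 71.25 %

Derivation:
Using w = (m_wet - m_dry) / m_dry * 100
m_wet - m_dry = 394.4 - 230.3 = 164.1 g
w = 164.1 / 230.3 * 100
w = 71.25 %


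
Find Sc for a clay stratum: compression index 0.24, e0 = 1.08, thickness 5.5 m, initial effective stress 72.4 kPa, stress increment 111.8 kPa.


Using Sc = Cc * H / (1 + e0) * log10((sigma0 + delta_sigma) / sigma0)
Stress ratio = (72.4 + 111.8) / 72.4 = 2.5442
log10(2.5442) = 0.405551
Cc * H / (1 + e0) = 0.24 * 5.5 / (1 + 1.08) = 0.634615
Sc = 0.634615 * 0.405551
Sc = 0.2574 m


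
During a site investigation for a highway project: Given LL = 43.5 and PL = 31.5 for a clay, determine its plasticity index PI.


Using PI = LL - PL
PI = 43.5 - 31.5
PI = 12.0


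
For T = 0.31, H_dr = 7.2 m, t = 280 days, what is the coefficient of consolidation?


Using cv = T * H_dr^2 / t
H_dr^2 = 7.2^2 = 51.84
cv = 0.31 * 51.84 / 280
cv = 0.05739 m^2/day


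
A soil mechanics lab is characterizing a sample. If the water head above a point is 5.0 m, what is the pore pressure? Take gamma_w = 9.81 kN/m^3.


Using u = gamma_w * h_w
u = 9.81 * 5.0
u = 49.05 kPa


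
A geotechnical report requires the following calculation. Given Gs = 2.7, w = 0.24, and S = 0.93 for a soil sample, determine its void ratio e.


Using the relation e = Gs * w / S
e = 2.7 * 0.24 / 0.93
e = 0.6968


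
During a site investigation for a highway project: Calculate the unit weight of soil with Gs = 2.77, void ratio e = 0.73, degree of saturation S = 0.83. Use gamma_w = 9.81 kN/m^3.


Using gamma = gamma_w * (Gs + S*e) / (1 + e)
Numerator: Gs + S*e = 2.77 + 0.83*0.73 = 3.3759
Denominator: 1 + e = 1 + 0.73 = 1.73
gamma = 9.81 * 3.3759 / 1.73
gamma = 19.143 kN/m^3


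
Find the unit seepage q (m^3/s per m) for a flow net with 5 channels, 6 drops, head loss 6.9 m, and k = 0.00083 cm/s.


Result: 4.773e-05 m^3/s per m

Derivation:
Convert k to m/s for unit consistency with H:
k = 0.00083 cm/s = 0.00083 / 100 m/s = 8.3e-06 m/s
Using q = k * H * Nf / Nd
Nf / Nd = 5 / 6 = 0.8333
q = 8.3e-06 * 6.9 * 0.8333
q = 4.773e-05 m^3/s per m


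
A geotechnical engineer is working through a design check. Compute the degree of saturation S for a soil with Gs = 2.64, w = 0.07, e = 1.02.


Result: 0.1812

Derivation:
Using S = Gs * w / e
S = 2.64 * 0.07 / 1.02
S = 0.1812


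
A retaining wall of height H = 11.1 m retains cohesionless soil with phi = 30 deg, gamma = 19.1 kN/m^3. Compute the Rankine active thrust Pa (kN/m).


Compute active earth pressure coefficient:
Ka = tan^2(45 - phi/2) = tan^2(30.0) = 0.333333
Compute active force:
Pa = 0.5 * Ka * gamma * H^2
Pa = 0.5 * 0.333333 * 19.1 * 11.1^2
Pa = 392.22 kN/m


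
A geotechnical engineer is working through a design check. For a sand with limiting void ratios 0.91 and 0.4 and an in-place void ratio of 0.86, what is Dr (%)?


Result: 9.8 %

Derivation:
Using Dr = (e_max - e) / (e_max - e_min) * 100
e_max - e = 0.91 - 0.86 = 0.05
e_max - e_min = 0.91 - 0.4 = 0.51
Dr = 0.05 / 0.51 * 100
Dr = 9.8 %


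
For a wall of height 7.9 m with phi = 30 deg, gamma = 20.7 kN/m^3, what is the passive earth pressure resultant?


Result: 1937.83 kN/m

Derivation:
Compute passive earth pressure coefficient:
Kp = tan^2(45 + phi/2) = tan^2(60.0) = 3
Compute passive force:
Pp = 0.5 * Kp * gamma * H^2
Pp = 0.5 * 3 * 20.7 * 7.9^2
Pp = 1937.83 kN/m


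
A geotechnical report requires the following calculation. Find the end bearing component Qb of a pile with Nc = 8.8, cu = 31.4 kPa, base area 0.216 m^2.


Using Qb = Nc * cu * Ab
Qb = 8.8 * 31.4 * 0.216
Qb = 59.69 kN


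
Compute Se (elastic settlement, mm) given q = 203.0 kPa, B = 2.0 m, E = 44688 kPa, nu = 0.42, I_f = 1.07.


Using Se = q * B * (1 - nu^2) * I_f / E
1 - nu^2 = 1 - 0.42^2 = 0.8236
Se = 203.0 * 2.0 * 0.8236 * 1.07 / 44688
Se = 0.008006 m
Convert to mm: Se = 0.008006 * 1000 = 8.006 mm


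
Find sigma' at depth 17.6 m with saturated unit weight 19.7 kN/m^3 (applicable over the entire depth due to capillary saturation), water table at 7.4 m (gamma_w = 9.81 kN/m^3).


Total stress = gamma_sat * depth
sigma = 19.7 * 17.6 = 346.72 kPa
Pore water pressure u = gamma_w * (depth - d_wt)
u = 9.81 * (17.6 - 7.4) = 100.062 kPa
Effective stress = sigma - u
sigma' = 346.72 - 100.062 = 246.66 kPa


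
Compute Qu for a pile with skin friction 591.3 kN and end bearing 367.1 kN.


Result: 958.4 kN

Derivation:
Using Qu = Qf + Qb
Qu = 591.3 + 367.1
Qu = 958.4 kN


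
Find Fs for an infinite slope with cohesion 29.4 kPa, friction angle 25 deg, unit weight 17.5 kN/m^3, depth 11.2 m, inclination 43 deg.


Using Fs = c / (gamma*H*sin(beta)*cos(beta)) + tan(phi)/tan(beta)
Cohesion contribution = 29.4 / (17.5*11.2*sin(43)*cos(43))
Cohesion contribution = 0.300733
Friction contribution = tan(25)/tan(43) = 0.500054
Fs = 0.300733 + 0.500054
Fs = 0.801


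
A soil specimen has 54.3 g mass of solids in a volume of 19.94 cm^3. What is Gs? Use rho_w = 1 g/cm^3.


Result: 2.723

Derivation:
Using Gs = m_s / (V_s * rho_w)
Since rho_w = 1 g/cm^3:
Gs = 54.3 / 19.94
Gs = 2.723


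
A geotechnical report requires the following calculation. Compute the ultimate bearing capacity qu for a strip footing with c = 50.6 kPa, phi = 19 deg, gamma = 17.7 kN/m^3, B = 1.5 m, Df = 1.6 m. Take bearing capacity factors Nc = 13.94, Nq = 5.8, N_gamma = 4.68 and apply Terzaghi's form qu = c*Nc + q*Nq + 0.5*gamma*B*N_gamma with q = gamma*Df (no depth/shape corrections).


Compute qu = c*Nc + gamma*Df*Nq + 0.5*gamma*B*N_gamma
Term 1: 50.6 * 13.94 = 705.364
Term 2: 17.7 * 1.6 * 5.8 = 164.256
Term 3: 0.5 * 17.7 * 1.5 * 4.68 = 62.127
qu = 705.364 + 164.256 + 62.127
qu = 931.75 kPa


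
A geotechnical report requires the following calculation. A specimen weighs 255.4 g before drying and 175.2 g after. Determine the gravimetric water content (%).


Using w = (m_wet - m_dry) / m_dry * 100
m_wet - m_dry = 255.4 - 175.2 = 80.2 g
w = 80.2 / 175.2 * 100
w = 45.78 %


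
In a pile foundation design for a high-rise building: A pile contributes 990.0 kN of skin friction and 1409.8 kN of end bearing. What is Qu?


Result: 2399.8 kN

Derivation:
Using Qu = Qf + Qb
Qu = 990.0 + 1409.8
Qu = 2399.8 kN


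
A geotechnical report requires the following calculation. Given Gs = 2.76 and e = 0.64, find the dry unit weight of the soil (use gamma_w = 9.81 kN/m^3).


Result: 16.51 kN/m^3

Derivation:
Using gamma_d = Gs * gamma_w / (1 + e)
gamma_d = 2.76 * 9.81 / (1 + 0.64)
gamma_d = 2.76 * 9.81 / 1.64
gamma_d = 16.51 kN/m^3


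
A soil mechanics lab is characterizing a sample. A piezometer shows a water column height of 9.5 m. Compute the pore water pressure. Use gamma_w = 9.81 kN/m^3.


Using u = gamma_w * h_w
u = 9.81 * 9.5
u = 93.2 kPa


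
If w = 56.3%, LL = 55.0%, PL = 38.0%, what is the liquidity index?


Result: 1.076

Derivation:
First compute the plasticity index:
PI = LL - PL = 55.0 - 38.0 = 17.0
Then compute the liquidity index:
LI = (w - PL) / PI
LI = (56.3 - 38.0) / 17.0
LI = 1.076


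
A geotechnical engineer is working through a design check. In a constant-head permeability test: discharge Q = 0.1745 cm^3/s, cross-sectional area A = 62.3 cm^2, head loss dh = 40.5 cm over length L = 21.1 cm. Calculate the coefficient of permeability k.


Compute hydraulic gradient:
i = dh / L = 40.5 / 21.1 = 1.91943
Then apply Darcy's law:
k = Q / (A * i)
k = 0.1745 / (62.3 * 1.91943)
k = 0.1745 / 119.581
k = 0.001459 cm/s


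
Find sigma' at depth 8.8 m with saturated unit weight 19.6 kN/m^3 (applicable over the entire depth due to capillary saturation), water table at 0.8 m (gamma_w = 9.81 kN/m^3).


Total stress = gamma_sat * depth
sigma = 19.6 * 8.8 = 172.48 kPa
Pore water pressure u = gamma_w * (depth - d_wt)
u = 9.81 * (8.8 - 0.8) = 78.48 kPa
Effective stress = sigma - u
sigma' = 172.48 - 78.48 = 94.0 kPa


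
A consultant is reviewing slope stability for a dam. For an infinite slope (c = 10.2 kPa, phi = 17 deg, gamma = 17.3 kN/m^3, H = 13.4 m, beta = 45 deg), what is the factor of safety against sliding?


Using Fs = c / (gamma*H*sin(beta)*cos(beta)) + tan(phi)/tan(beta)
Cohesion contribution = 10.2 / (17.3*13.4*sin(45)*cos(45))
Cohesion contribution = 0.0879993
Friction contribution = tan(17)/tan(45) = 0.305731
Fs = 0.0879993 + 0.305731
Fs = 0.394


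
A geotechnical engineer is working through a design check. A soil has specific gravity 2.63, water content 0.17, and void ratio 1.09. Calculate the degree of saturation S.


Using S = Gs * w / e
S = 2.63 * 0.17 / 1.09
S = 0.4102


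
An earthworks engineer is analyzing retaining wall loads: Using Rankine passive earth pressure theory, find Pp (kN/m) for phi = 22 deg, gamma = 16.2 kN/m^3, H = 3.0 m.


Result: 160.23 kN/m

Derivation:
Compute passive earth pressure coefficient:
Kp = tan^2(45 + phi/2) = tan^2(56.0) = 2.197987
Compute passive force:
Pp = 0.5 * Kp * gamma * H^2
Pp = 0.5 * 2.197987 * 16.2 * 3.0^2
Pp = 160.23 kN/m


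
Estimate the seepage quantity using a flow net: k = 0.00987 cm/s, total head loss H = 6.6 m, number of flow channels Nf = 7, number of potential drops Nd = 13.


Result: 0.0003508 m^3/s per m

Derivation:
Convert k to m/s for unit consistency with H:
k = 0.00987 cm/s = 0.00987 / 100 m/s = 9.87e-05 m/s
Using q = k * H * Nf / Nd
Nf / Nd = 7 / 13 = 0.5385
q = 9.87e-05 * 6.6 * 0.5385
q = 0.0003508 m^3/s per m


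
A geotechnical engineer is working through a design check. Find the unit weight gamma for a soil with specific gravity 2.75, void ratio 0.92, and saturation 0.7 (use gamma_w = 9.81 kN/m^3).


Result: 17.341 kN/m^3

Derivation:
Using gamma = gamma_w * (Gs + S*e) / (1 + e)
Numerator: Gs + S*e = 2.75 + 0.7*0.92 = 3.394
Denominator: 1 + e = 1 + 0.92 = 1.92
gamma = 9.81 * 3.394 / 1.92
gamma = 17.341 kN/m^3


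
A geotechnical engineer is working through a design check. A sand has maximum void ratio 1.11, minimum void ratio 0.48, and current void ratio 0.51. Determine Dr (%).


Using Dr = (e_max - e) / (e_max - e_min) * 100
e_max - e = 1.11 - 0.51 = 0.6
e_max - e_min = 1.11 - 0.48 = 0.63
Dr = 0.6 / 0.63 * 100
Dr = 95.24 %


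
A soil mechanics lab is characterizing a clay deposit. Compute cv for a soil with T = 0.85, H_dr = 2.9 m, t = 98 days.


Result: 0.07294 m^2/day

Derivation:
Using cv = T * H_dr^2 / t
H_dr^2 = 2.9^2 = 8.41
cv = 0.85 * 8.41 / 98
cv = 0.07294 m^2/day


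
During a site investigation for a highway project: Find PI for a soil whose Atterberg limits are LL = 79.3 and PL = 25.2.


Using PI = LL - PL
PI = 79.3 - 25.2
PI = 54.1


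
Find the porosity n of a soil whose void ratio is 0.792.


Using the relation n = e / (1 + e)
n = 0.792 / (1 + 0.792)
n = 0.792 / 1.792
n = 0.442


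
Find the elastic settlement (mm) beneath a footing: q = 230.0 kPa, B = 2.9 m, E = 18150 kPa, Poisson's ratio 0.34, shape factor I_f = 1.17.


Using Se = q * B * (1 - nu^2) * I_f / E
1 - nu^2 = 1 - 0.34^2 = 0.8844
Se = 230.0 * 2.9 * 0.8844 * 1.17 / 18150
Se = 0.038026 m
Convert to mm: Se = 0.038026 * 1000 = 38.026 mm


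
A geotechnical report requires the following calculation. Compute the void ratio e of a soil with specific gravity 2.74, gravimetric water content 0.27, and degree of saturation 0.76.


Using the relation e = Gs * w / S
e = 2.74 * 0.27 / 0.76
e = 0.9734


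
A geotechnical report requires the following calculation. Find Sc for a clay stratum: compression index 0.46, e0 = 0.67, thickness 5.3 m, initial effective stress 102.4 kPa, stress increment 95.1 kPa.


Using Sc = Cc * H / (1 + e0) * log10((sigma0 + delta_sigma) / sigma0)
Stress ratio = (102.4 + 95.1) / 102.4 = 1.92871
log10(1.92871) = 0.285267
Cc * H / (1 + e0) = 0.46 * 5.3 / (1 + 0.67) = 1.45988
Sc = 1.45988 * 0.285267
Sc = 0.4165 m


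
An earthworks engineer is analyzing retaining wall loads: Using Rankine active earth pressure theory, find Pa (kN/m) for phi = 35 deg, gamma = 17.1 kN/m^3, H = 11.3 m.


Compute active earth pressure coefficient:
Ka = tan^2(45 - phi/2) = tan^2(27.5) = 0.27099
Compute active force:
Pa = 0.5 * Ka * gamma * H^2
Pa = 0.5 * 0.27099 * 17.1 * 11.3^2
Pa = 295.85 kN/m


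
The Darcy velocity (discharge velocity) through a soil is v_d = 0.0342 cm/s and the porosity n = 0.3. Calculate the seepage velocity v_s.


Using v_s = v_d / n
v_s = 0.0342 / 0.3
v_s = 0.114 cm/s


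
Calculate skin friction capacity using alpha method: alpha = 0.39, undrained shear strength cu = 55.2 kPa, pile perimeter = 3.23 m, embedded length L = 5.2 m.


Using Qs = alpha * cu * perimeter * L
Qs = 0.39 * 55.2 * 3.23 * 5.2
Qs = 361.58 kN


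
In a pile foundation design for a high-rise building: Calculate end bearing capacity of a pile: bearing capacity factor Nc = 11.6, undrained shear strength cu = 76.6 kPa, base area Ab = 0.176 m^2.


Result: 156.39 kN

Derivation:
Using Qb = Nc * cu * Ab
Qb = 11.6 * 76.6 * 0.176
Qb = 156.39 kN


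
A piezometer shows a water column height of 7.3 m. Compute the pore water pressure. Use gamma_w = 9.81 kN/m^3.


Using u = gamma_w * h_w
u = 9.81 * 7.3
u = 71.61 kPa


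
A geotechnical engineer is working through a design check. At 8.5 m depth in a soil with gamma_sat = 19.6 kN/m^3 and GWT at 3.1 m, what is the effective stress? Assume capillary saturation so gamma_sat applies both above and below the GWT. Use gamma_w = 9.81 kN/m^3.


Total stress = gamma_sat * depth
sigma = 19.6 * 8.5 = 166.6 kPa
Pore water pressure u = gamma_w * (depth - d_wt)
u = 9.81 * (8.5 - 3.1) = 52.974 kPa
Effective stress = sigma - u
sigma' = 166.6 - 52.974 = 113.63 kPa


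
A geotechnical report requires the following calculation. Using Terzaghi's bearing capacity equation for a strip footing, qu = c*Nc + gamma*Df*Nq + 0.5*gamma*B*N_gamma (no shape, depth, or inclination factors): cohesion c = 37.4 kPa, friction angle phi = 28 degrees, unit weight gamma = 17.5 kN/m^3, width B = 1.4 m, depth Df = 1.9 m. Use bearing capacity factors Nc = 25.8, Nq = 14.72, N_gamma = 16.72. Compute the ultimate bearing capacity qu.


Result: 1659.18 kPa

Derivation:
Compute qu = c*Nc + gamma*Df*Nq + 0.5*gamma*B*N_gamma
Term 1: 37.4 * 25.8 = 964.92
Term 2: 17.5 * 1.9 * 14.72 = 489.44
Term 3: 0.5 * 17.5 * 1.4 * 16.72 = 204.82
qu = 964.92 + 489.44 + 204.82
qu = 1659.18 kPa


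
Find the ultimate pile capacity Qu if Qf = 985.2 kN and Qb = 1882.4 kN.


Result: 2867.6 kN

Derivation:
Using Qu = Qf + Qb
Qu = 985.2 + 1882.4
Qu = 2867.6 kN


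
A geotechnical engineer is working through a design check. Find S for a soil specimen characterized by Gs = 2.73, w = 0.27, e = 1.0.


Using S = Gs * w / e
S = 2.73 * 0.27 / 1.0
S = 0.7371


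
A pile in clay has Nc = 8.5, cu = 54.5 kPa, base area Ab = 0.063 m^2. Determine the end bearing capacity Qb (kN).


Using Qb = Nc * cu * Ab
Qb = 8.5 * 54.5 * 0.063
Qb = 29.18 kN


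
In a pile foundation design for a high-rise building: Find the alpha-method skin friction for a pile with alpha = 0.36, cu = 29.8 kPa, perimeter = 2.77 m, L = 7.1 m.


Using Qs = alpha * cu * perimeter * L
Qs = 0.36 * 29.8 * 2.77 * 7.1
Qs = 210.99 kN


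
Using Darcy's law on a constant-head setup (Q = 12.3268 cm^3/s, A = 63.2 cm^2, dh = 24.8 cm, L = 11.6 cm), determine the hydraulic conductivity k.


Compute hydraulic gradient:
i = dh / L = 24.8 / 11.6 = 2.13793
Then apply Darcy's law:
k = Q / (A * i)
k = 12.3268 / (63.2 * 2.13793)
k = 12.3268 / 135.117
k = 0.09123 cm/s


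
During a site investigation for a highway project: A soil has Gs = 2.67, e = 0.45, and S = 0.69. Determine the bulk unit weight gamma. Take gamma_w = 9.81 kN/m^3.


Result: 20.165 kN/m^3

Derivation:
Using gamma = gamma_w * (Gs + S*e) / (1 + e)
Numerator: Gs + S*e = 2.67 + 0.69*0.45 = 2.9805
Denominator: 1 + e = 1 + 0.45 = 1.45
gamma = 9.81 * 2.9805 / 1.45
gamma = 20.165 kN/m^3


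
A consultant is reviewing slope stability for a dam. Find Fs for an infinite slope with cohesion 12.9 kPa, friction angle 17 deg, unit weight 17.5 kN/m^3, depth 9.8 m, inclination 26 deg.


Result: 0.818

Derivation:
Using Fs = c / (gamma*H*sin(beta)*cos(beta)) + tan(phi)/tan(beta)
Cohesion contribution = 12.9 / (17.5*9.8*sin(26)*cos(26))
Cohesion contribution = 0.190908
Friction contribution = tan(17)/tan(26) = 0.626841
Fs = 0.190908 + 0.626841
Fs = 0.818


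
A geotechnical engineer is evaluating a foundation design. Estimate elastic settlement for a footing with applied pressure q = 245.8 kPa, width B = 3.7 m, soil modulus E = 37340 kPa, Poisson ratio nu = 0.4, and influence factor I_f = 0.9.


Using Se = q * B * (1 - nu^2) * I_f / E
1 - nu^2 = 1 - 0.4^2 = 0.84
Se = 245.8 * 3.7 * 0.84 * 0.9 / 37340
Se = 0.018413 m
Convert to mm: Se = 0.018413 * 1000 = 18.413 mm


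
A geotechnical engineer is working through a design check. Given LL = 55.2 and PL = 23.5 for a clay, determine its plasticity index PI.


Result: 31.7

Derivation:
Using PI = LL - PL
PI = 55.2 - 23.5
PI = 31.7


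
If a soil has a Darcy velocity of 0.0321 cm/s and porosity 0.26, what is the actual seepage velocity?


Using v_s = v_d / n
v_s = 0.0321 / 0.26
v_s = 0.12346 cm/s


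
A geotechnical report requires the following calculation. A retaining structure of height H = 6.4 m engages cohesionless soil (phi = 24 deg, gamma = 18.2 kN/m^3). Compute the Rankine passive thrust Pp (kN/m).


Compute passive earth pressure coefficient:
Kp = tan^2(45 + phi/2) = tan^2(57.0) = 2.371184
Compute passive force:
Pp = 0.5 * Kp * gamma * H^2
Pp = 0.5 * 2.371184 * 18.2 * 6.4^2
Pp = 883.83 kN/m


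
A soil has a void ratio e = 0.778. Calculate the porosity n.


Using the relation n = e / (1 + e)
n = 0.778 / (1 + 0.778)
n = 0.778 / 1.778
n = 0.4376


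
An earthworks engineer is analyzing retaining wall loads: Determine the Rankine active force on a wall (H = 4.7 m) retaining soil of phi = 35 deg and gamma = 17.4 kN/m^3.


Compute active earth pressure coefficient:
Ka = tan^2(45 - phi/2) = tan^2(27.5) = 0.27099
Compute active force:
Pa = 0.5 * Ka * gamma * H^2
Pa = 0.5 * 0.27099 * 17.4 * 4.7^2
Pa = 52.08 kN/m


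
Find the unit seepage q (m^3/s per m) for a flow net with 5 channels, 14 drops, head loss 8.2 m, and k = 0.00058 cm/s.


Convert k to m/s for unit consistency with H:
k = 0.00058 cm/s = 0.00058 / 100 m/s = 5.8e-06 m/s
Using q = k * H * Nf / Nd
Nf / Nd = 5 / 14 = 0.3571
q = 5.8e-06 * 8.2 * 0.3571
q = 1.699e-05 m^3/s per m


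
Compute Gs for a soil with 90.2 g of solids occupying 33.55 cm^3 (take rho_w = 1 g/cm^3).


Using Gs = m_s / (V_s * rho_w)
Since rho_w = 1 g/cm^3:
Gs = 90.2 / 33.55
Gs = 2.689


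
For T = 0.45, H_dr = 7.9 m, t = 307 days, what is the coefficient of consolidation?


Using cv = T * H_dr^2 / t
H_dr^2 = 7.9^2 = 62.41
cv = 0.45 * 62.41 / 307
cv = 0.09148 m^2/day


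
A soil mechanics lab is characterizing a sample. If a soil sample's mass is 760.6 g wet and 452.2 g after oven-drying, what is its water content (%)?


Using w = (m_wet - m_dry) / m_dry * 100
m_wet - m_dry = 760.6 - 452.2 = 308.4 g
w = 308.4 / 452.2 * 100
w = 68.2 %
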